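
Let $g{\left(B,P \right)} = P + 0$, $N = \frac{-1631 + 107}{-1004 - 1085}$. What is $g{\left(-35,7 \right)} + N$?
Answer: $\frac{16147}{2089} \approx 7.7295$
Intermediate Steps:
$N = \frac{1524}{2089}$ ($N = - \frac{1524}{-2089} = \left(-1524\right) \left(- \frac{1}{2089}\right) = \frac{1524}{2089} \approx 0.72954$)
$g{\left(B,P \right)} = P$
$g{\left(-35,7 \right)} + N = 7 + \frac{1524}{2089} = \frac{16147}{2089}$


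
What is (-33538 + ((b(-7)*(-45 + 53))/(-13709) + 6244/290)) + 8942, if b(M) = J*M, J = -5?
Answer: -48849292882/1987805 ≈ -24575.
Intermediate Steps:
b(M) = -5*M
(-33538 + ((b(-7)*(-45 + 53))/(-13709) + 6244/290)) + 8942 = (-33538 + (((-5*(-7))*(-45 + 53))/(-13709) + 6244/290)) + 8942 = (-33538 + ((35*8)*(-1/13709) + 6244*(1/290))) + 8942 = (-33538 + (280*(-1/13709) + 3122/145)) + 8942 = (-33538 + (-280/13709 + 3122/145)) + 8942 = (-33538 + 42758898/1987805) + 8942 = -66624245192/1987805 + 8942 = -48849292882/1987805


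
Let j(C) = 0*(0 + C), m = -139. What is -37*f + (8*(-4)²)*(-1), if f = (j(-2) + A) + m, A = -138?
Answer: 10121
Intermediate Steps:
j(C) = 0 (j(C) = 0*C = 0)
f = -277 (f = (0 - 138) - 139 = -138 - 139 = -277)
-37*f + (8*(-4)²)*(-1) = -37*(-277) + (8*(-4)²)*(-1) = 10249 + (8*16)*(-1) = 10249 + 128*(-1) = 10249 - 128 = 10121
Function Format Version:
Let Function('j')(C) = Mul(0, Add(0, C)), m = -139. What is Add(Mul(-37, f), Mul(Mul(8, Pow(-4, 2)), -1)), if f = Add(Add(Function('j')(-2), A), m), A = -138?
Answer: 10121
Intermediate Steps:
Function('j')(C) = 0 (Function('j')(C) = Mul(0, C) = 0)
f = -277 (f = Add(Add(0, -138), -139) = Add(-138, -139) = -277)
Add(Mul(-37, f), Mul(Mul(8, Pow(-4, 2)), -1)) = Add(Mul(-37, -277), Mul(Mul(8, Pow(-4, 2)), -1)) = Add(10249, Mul(Mul(8, 16), -1)) = Add(10249, Mul(128, -1)) = Add(10249, -128) = 10121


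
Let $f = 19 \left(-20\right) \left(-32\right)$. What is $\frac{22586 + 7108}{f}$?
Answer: $\frac{14847}{6080} \approx 2.4419$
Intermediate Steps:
$f = 12160$ ($f = \left(-380\right) \left(-32\right) = 12160$)
$\frac{22586 + 7108}{f} = \frac{22586 + 7108}{12160} = 29694 \cdot \frac{1}{12160} = \frac{14847}{6080}$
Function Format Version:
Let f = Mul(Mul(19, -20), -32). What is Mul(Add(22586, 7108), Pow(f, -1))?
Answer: Rational(14847, 6080) ≈ 2.4419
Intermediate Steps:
f = 12160 (f = Mul(-380, -32) = 12160)
Mul(Add(22586, 7108), Pow(f, -1)) = Mul(Add(22586, 7108), Pow(12160, -1)) = Mul(29694, Rational(1, 12160)) = Rational(14847, 6080)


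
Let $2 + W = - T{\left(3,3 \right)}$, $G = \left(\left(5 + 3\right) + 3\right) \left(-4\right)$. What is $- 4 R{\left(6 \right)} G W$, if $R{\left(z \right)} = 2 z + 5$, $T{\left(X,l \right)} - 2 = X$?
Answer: $-20944$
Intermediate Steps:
$T{\left(X,l \right)} = 2 + X$
$R{\left(z \right)} = 5 + 2 z$
$G = -44$ ($G = \left(8 + 3\right) \left(-4\right) = 11 \left(-4\right) = -44$)
$W = -7$ ($W = -2 - \left(2 + 3\right) = -2 - 5 = -7$)
$- 4 R{\left(6 \right)} G W = - 4 \left(5 + 2 \cdot 6\right) \left(-44\right) \left(-7\right) = - 4 \left(5 + 12\right) \left(-44\right) \left(-7\right) = \left(-4\right) 17 \left(-44\right) \left(-7\right) = \left(-68\right) \left(-44\right) \left(-7\right) = 2992 \left(-7\right) = -20944$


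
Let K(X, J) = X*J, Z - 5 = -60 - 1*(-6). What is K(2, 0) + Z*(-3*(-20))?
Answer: -2940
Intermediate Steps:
Z = -49 (Z = 5 + (-60 - 1*(-6)) = 5 + (-60 + 6) = 5 - 54 = -49)
K(X, J) = J*X
K(2, 0) + Z*(-3*(-20)) = 0*2 - (-147)*(-20) = 0 - 49*60 = 0 - 2940 = -2940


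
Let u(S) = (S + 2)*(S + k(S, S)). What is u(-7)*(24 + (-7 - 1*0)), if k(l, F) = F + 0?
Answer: 1190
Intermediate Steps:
k(l, F) = F
u(S) = 2*S*(2 + S) (u(S) = (S + 2)*(S + S) = (2 + S)*(2*S) = 2*S*(2 + S))
u(-7)*(24 + (-7 - 1*0)) = (2*(-7)*(2 - 7))*(24 + (-7 - 1*0)) = (2*(-7)*(-5))*(24 + (-7 + 0)) = 70*(24 - 7) = 70*17 = 1190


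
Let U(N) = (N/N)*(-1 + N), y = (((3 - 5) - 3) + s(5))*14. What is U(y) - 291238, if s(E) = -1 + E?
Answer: -291253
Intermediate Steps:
y = -14 (y = (((3 - 5) - 3) + (-1 + 5))*14 = ((-2 - 3) + 4)*14 = (-5 + 4)*14 = -1*14 = -14)
U(N) = -1 + N (U(N) = 1*(-1 + N) = -1 + N)
U(y) - 291238 = (-1 - 14) - 291238 = -15 - 291238 = -291253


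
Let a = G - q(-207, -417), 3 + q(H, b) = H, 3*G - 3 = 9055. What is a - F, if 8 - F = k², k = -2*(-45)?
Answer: 33964/3 ≈ 11321.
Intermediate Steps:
G = 9058/3 (G = 1 + (⅓)*9055 = 1 + 9055/3 = 9058/3 ≈ 3019.3)
q(H, b) = -3 + H
k = 90
F = -8092 (F = 8 - 1*90² = 8 - 1*8100 = 8 - 8100 = -8092)
a = 9688/3 (a = 9058/3 - (-3 - 207) = 9058/3 - 1*(-210) = 9058/3 + 210 = 9688/3 ≈ 3229.3)
a - F = 9688/3 - 1*(-8092) = 9688/3 + 8092 = 33964/3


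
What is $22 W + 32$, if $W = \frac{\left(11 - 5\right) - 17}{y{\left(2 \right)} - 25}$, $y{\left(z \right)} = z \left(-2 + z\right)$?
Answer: $\frac{1042}{25} \approx 41.68$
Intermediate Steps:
$W = \frac{11}{25}$ ($W = \frac{\left(11 - 5\right) - 17}{2 \left(-2 + 2\right) - 25} = \frac{\left(11 - 5\right) - 17}{2 \cdot 0 - 25} = \frac{6 - 17}{0 - 25} = - \frac{11}{-25} = \left(-11\right) \left(- \frac{1}{25}\right) = \frac{11}{25} \approx 0.44$)
$22 W + 32 = 22 \cdot \frac{11}{25} + 32 = \frac{242}{25} + 32 = \frac{1042}{25}$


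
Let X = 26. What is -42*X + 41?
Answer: -1051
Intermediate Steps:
-42*X + 41 = -42*26 + 41 = -1092 + 41 = -1051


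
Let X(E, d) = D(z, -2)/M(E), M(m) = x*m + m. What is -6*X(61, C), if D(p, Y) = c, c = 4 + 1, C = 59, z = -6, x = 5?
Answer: -5/61 ≈ -0.081967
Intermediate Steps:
M(m) = 6*m (M(m) = 5*m + m = 6*m)
c = 5
D(p, Y) = 5
X(E, d) = 5/(6*E) (X(E, d) = 5/((6*E)) = 5*(1/(6*E)) = 5/(6*E))
-6*X(61, C) = -5/61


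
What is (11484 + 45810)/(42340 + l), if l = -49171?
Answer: -2122/253 ≈ -8.3873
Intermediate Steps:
(11484 + 45810)/(42340 + l) = (11484 + 45810)/(42340 - 49171) = 57294/(-6831) = 57294*(-1/6831) = -2122/253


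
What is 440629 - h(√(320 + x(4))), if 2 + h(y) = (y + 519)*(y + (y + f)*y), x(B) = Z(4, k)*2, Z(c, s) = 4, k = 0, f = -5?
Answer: 271711 + 3496*√82 ≈ 3.0337e+5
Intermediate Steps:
x(B) = 8 (x(B) = 4*2 = 8)
h(y) = -2 + (519 + y)*(y + y*(-5 + y)) (h(y) = -2 + (y + 519)*(y + (y - 5)*y) = -2 + (519 + y)*(y + (-5 + y)*y) = -2 + (519 + y)*(y + y*(-5 + y)))
440629 - h(√(320 + x(4))) = 440629 - (-2 + (√(320 + 8))³ - 2076*√(320 + 8) + 515*(√(320 + 8))²) = 440629 - (-2 + (√328)³ - 4152*√82 + 515*(√328)²) = 440629 - (-2 + (2*√82)³ - 4152*√82 + 515*(2*√82)²) = 440629 - (-2 + 656*√82 - 4152*√82 + 515*328) = 440629 - (-2 + 656*√82 - 4152*√82 + 168920) = 440629 - (168918 - 3496*√82) = 440629 + (-168918 + 3496*√82) = 271711 + 3496*√82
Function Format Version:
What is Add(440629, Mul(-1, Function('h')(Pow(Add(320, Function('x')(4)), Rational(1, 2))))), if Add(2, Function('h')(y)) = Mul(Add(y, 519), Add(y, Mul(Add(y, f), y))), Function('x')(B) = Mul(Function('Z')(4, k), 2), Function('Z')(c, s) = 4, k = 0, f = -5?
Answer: Add(271711, Mul(3496, Pow(82, Rational(1, 2)))) ≈ 3.0337e+5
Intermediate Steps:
Function('x')(B) = 8 (Function('x')(B) = Mul(4, 2) = 8)
Function('h')(y) = Add(-2, Mul(Add(519, y), Add(y, Mul(y, Add(-5, y))))) (Function('h')(y) = Add(-2, Mul(Add(y, 519), Add(y, Mul(Add(y, -5), y)))) = Add(-2, Mul(Add(519, y), Add(y, Mul(Add(-5, y), y)))) = Add(-2, Mul(Add(519, y), Add(y, Mul(y, Add(-5, y))))))
Add(440629, Mul(-1, Function('h')(Pow(Add(320, Function('x')(4)), Rational(1, 2))))) = Add(440629, Mul(-1, Add(-2, Pow(Pow(Add(320, 8), Rational(1, 2)), 3), Mul(-2076, Pow(Add(320, 8), Rational(1, 2))), Mul(515, Pow(Pow(Add(320, 8), Rational(1, 2)), 2))))) = Add(440629, Mul(-1, Add(-2, Pow(Pow(328, Rational(1, 2)), 3), Mul(-2076, Pow(328, Rational(1, 2))), Mul(515, Pow(Pow(328, Rational(1, 2)), 2))))) = Add(440629, Mul(-1, Add(-2, Pow(Mul(2, Pow(82, Rational(1, 2))), 3), Mul(-2076, Mul(2, Pow(82, Rational(1, 2)))), Mul(515, Pow(Mul(2, Pow(82, Rational(1, 2))), 2))))) = Add(440629, Mul(-1, Add(-2, Mul(656, Pow(82, Rational(1, 2))), Mul(-4152, Pow(82, Rational(1, 2))), Mul(515, 328)))) = Add(440629, Mul(-1, Add(-2, Mul(656, Pow(82, Rational(1, 2))), Mul(-4152, Pow(82, Rational(1, 2))), 168920))) = Add(440629, Mul(-1, Add(168918, Mul(-3496, Pow(82, Rational(1, 2)))))) = Add(440629, Add(-168918, Mul(3496, Pow(82, Rational(1, 2))))) = Add(271711, Mul(3496, Pow(82, Rational(1, 2))))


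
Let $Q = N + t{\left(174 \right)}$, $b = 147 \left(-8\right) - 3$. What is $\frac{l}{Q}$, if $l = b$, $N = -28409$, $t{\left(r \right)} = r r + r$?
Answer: $- \frac{1179}{2041} \approx -0.57766$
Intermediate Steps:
$t{\left(r \right)} = r + r^{2}$ ($t{\left(r \right)} = r^{2} + r = r + r^{2}$)
$b = -1179$ ($b = -1176 - 3 = -1179$)
$l = -1179$
$Q = 2041$ ($Q = -28409 + 174 \left(1 + 174\right) = -28409 + 174 \cdot 175 = -28409 + 30450 = 2041$)
$\frac{l}{Q} = - \frac{1179}{2041}$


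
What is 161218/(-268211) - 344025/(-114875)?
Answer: 2950054861/1232429545 ≈ 2.3937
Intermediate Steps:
161218/(-268211) - 344025/(-114875) = 161218*(-1/268211) - 344025*(-1/114875) = -161218/268211 + 13761/4595 = 2950054861/1232429545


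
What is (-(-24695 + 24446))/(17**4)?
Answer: 249/83521 ≈ 0.0029813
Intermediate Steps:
(-(-24695 + 24446))/(17**4) = -1*(-249)/83521 = 249*(1/83521) = 249/83521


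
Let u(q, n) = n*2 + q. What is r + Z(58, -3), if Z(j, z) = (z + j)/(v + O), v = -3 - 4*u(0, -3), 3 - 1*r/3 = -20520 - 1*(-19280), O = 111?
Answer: 44753/12 ≈ 3729.4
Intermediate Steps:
u(q, n) = q + 2*n (u(q, n) = 2*n + q = q + 2*n)
r = 3729 (r = 9 - 3*(-20520 - 1*(-19280)) = 9 - 3*(-20520 + 19280) = 9 - 3*(-1240) = 9 + 3720 = 3729)
v = 21 (v = -3 - 4*(0 + 2*(-3)) = -3 - 4*(0 - 6) = -3 - 4*(-6) = -3 + 24 = 21)
Z(j, z) = j/132 + z/132 (Z(j, z) = (z + j)/(21 + 111) = (j + z)/132 = (j + z)*(1/132) = j/132 + z/132)
r + Z(58, -3) = 3729 + ((1/132)*58 + (1/132)*(-3)) = 3729 + (29/66 - 1/44) = 3729 + 5/12 = 44753/12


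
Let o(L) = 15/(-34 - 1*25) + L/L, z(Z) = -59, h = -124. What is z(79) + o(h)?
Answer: -3437/59 ≈ -58.254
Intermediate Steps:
o(L) = 44/59 (o(L) = 15/(-34 - 25) + 1 = 15/(-59) + 1 = 15*(-1/59) + 1 = -15/59 + 1 = 44/59)
z(79) + o(h) = -59 + 44/59 = -3437/59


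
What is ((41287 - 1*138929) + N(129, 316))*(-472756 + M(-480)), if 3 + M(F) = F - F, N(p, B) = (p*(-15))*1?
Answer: 47075922943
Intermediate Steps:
N(p, B) = -15*p (N(p, B) = -15*p*1 = -15*p)
M(F) = -3 (M(F) = -3 + (F - F) = -3 + 0 = -3)
((41287 - 1*138929) + N(129, 316))*(-472756 + M(-480)) = ((41287 - 1*138929) - 15*129)*(-472756 - 3) = ((41287 - 138929) - 1935)*(-472759) = (-97642 - 1935)*(-472759) = -99577*(-472759) = 47075922943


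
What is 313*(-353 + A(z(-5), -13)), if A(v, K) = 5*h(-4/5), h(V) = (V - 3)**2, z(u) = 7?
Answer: -439452/5 ≈ -87890.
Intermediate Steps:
h(V) = (-3 + V)**2
A(v, K) = 361/5 (A(v, K) = 5*(-3 - 4/5)**2 = 5*(-19/5)**2 = 5*(361/25) = 361/5)
313*(-353 + A(z(-5), -13)) = 313*(-353 + 361/5) = 313*(-1404/5) = -439452/5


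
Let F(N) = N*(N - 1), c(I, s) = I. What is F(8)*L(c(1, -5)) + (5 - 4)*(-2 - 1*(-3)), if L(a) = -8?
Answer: -447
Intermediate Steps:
F(N) = N*(-1 + N)
F(8)*L(c(1, -5)) + (5 - 4)*(-2 - 1*(-3)) = (8*(-1 + 8))*(-8) + (5 - 4)*(-2 - 1*(-3)) = (8*7)*(-8) + 1*(-2 + 3) = 56*(-8) + 1*1 = -448 + 1 = -447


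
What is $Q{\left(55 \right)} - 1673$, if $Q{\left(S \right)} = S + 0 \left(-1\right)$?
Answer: $-1618$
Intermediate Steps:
$Q{\left(S \right)} = S$ ($Q{\left(S \right)} = S + 0 = S$)
$Q{\left(55 \right)} - 1673 = 55 - 1673 = -1618$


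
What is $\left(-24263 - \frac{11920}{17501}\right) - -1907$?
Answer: $- \frac{391264276}{17501} \approx -22357.0$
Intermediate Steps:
$\left(-24263 - \frac{11920}{17501}\right) - -1907 = \left(-24263 - 11920 \cdot \frac{1}{17501}\right) + 1907 = \left(-24263 - \frac{11920}{17501}\right) + 1907 = - \frac{424638683}{17501} + 1907 = - \frac{391264276}{17501}$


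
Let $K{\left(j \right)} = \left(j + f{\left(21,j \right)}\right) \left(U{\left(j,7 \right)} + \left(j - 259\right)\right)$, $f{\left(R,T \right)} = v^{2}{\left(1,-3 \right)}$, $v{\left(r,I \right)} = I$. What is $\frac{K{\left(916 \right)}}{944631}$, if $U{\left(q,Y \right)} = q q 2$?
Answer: $\frac{1552861325}{944631} \approx 1643.9$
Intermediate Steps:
$f{\left(R,T \right)} = 9$ ($f{\left(R,T \right)} = \left(-3\right)^{2} = 9$)
$U{\left(q,Y \right)} = 2 q^{2}$ ($U{\left(q,Y \right)} = q^{2} \cdot 2 = 2 q^{2}$)
$K{\left(j \right)} = \left(9 + j\right) \left(-259 + j + 2 j^{2}\right)$ ($K{\left(j \right)} = \left(j + 9\right) \left(2 j^{2} + \left(j - 259\right)\right) = \left(9 + j\right) \left(2 j^{2} + \left(-259 + j\right)\right) = \left(9 + j\right) \left(-259 + j + 2 j^{2}\right)$)
$\frac{K{\left(916 \right)}}{944631} = \frac{-2331 - 229000 + 2 \cdot 916^{3} + 19 \cdot 916^{2}}{944631} = \left(-2331 - 229000 + 2 \cdot 768575296 + 19 \cdot 839056\right) \frac{1}{944631} = \left(-2331 - 229000 + 1537150592 + 15942064\right) \frac{1}{944631} = 1552861325 \cdot \frac{1}{944631} = \frac{1552861325}{944631}$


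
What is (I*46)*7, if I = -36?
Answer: -11592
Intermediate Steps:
(I*46)*7 = -36*46*7 = -1656*7 = -11592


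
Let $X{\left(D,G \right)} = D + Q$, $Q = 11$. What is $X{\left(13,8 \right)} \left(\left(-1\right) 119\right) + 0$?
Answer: $-2856$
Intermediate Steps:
$X{\left(D,G \right)} = 11 + D$ ($X{\left(D,G \right)} = D + 11 = 11 + D$)
$X{\left(13,8 \right)} \left(\left(-1\right) 119\right) + 0 = \left(11 + 13\right) \left(\left(-1\right) 119\right) + 0 = 24 \left(-119\right) + 0 = -2856 + 0 = -2856$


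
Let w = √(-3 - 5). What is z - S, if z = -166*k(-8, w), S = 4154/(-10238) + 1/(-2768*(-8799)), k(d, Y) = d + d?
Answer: 331191318074993/124676480208 ≈ 2656.4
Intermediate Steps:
w = 2*I*√2 (w = √(-8) = 2*I*√2 ≈ 2.8284*I)
k(d, Y) = 2*d
S = -50586642545/124676480208 (S = 4154*(-1/10238) - 1/2768*(-1/8799) = -2077/5119 + 1/24355632 = -50586642545/124676480208 ≈ -0.40574)
z = 2656 (z = -332*(-8) = -166*(-16) = 2656)
z - S = 2656 - 1*(-50586642545/124676480208) = 2656 + 50586642545/124676480208 = 331191318074993/124676480208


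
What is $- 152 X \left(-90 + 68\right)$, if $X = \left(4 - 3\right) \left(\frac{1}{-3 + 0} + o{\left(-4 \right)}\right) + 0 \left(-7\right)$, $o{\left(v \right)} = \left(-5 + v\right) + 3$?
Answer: $- \frac{63536}{3} \approx -21179.0$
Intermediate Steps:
$o{\left(v \right)} = -2 + v$
$X = - \frac{19}{3}$ ($X = \left(4 - 3\right) \left(\frac{1}{-3 + 0} - 6\right) + 0 \left(-7\right) = 1 \left(\frac{1}{-3} - 6\right) + 0 = 1 \left(- \frac{1}{3} - 6\right) + 0 = 1 \left(- \frac{19}{3}\right) + 0 = - \frac{19}{3} + 0 = - \frac{19}{3} \approx -6.3333$)
$- 152 X \left(-90 + 68\right) = \left(-152\right) \left(- \frac{19}{3}\right) \left(-90 + 68\right) = \frac{2888}{3} \left(-22\right) = - \frac{63536}{3}$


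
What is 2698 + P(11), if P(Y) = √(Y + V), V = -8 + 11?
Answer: 2698 + √14 ≈ 2701.7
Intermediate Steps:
V = 3
P(Y) = √(3 + Y) (P(Y) = √(Y + 3) = √(3 + Y))
2698 + P(11) = 2698 + √(3 + 11) = 2698 + √14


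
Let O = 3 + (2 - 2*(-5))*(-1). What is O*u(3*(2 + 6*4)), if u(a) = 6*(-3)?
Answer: 162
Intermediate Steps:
u(a) = -18
O = -9 (O = 3 + (2 + 10)*(-1) = 3 + 12*(-1) = 3 - 12 = -9)
O*u(3*(2 + 6*4)) = -9*(-18) = 162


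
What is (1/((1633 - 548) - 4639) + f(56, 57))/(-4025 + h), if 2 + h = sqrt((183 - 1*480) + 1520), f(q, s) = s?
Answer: -815777579/57629908324 - 202577*sqrt(1223)/57629908324 ≈ -0.014278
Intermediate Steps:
h = -2 + sqrt(1223) (h = -2 + sqrt((183 - 1*480) + 1520) = -2 + sqrt((183 - 480) + 1520) = -2 + sqrt(-297 + 1520) = -2 + sqrt(1223) ≈ 32.971)
(1/((1633 - 548) - 4639) + f(56, 57))/(-4025 + h) = (1/((1633 - 548) - 4639) + 57)/(-4025 + (-2 + sqrt(1223))) = (1/(1085 - 4639) + 57)/(-4027 + sqrt(1223)) = (1/(-3554) + 57)/(-4027 + sqrt(1223)) = (-1/3554 + 57)/(-4027 + sqrt(1223)) = 202577/(3554*(-4027 + sqrt(1223)))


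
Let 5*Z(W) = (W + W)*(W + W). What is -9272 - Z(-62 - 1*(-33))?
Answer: -49724/5 ≈ -9944.8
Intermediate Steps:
Z(W) = 4*W**2/5 (Z(W) = ((W + W)*(W + W))/5 = ((2*W)*(2*W))/5 = (4*W**2)/5 = 4*W**2/5)
-9272 - Z(-62 - 1*(-33)) = -9272 - 4*(-62 - 1*(-33))**2/5 = -9272 - 4*(-62 + 33)**2/5 = -9272 - 4*(-29)**2/5 = -9272 - 4*841/5 = -9272 - 1*3364/5 = -9272 - 3364/5 = -49724/5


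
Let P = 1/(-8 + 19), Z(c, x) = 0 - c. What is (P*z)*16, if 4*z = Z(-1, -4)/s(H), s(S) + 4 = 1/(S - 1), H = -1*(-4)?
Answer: -12/121 ≈ -0.099174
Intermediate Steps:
H = 4
s(S) = -4 + 1/(-1 + S) (s(S) = -4 + 1/(S - 1) = -4 + 1/(-1 + S))
Z(c, x) = -c
z = -3/44 (z = ((-1*(-1))/(((5 - 4*4)/(-1 + 4))))/4 = (1/((5 - 16)/3))/4 = (1/((⅓)*(-11)))/4 = (1/(-11/3))/4 = (1*(-3/11))/4 = (¼)*(-3/11) = -3/44 ≈ -0.068182)
P = 1/11 ≈ 0.090909
(P*z)*16 = ((1/11)*(-3/44))*16 = -3/484*16 = -12/121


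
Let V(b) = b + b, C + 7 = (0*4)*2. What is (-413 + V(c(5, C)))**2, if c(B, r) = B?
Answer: 162409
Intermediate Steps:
C = -7 (C = -7 + (0*4)*2 = -7 + 0*2 = -7 + 0 = -7)
V(b) = 2*b
(-413 + V(c(5, C)))**2 = (-413 + 2*5)**2 = (-413 + 10)**2 = (-403)**2 = 162409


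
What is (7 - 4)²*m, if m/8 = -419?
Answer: -30168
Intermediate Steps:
m = -3352 (m = 8*(-419) = -3352)
(7 - 4)²*m = (7 - 4)²*(-3352) = 3²*(-3352) = 9*(-3352) = -30168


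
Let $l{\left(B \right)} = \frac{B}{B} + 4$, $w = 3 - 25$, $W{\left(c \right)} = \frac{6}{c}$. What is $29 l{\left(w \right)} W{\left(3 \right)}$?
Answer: $290$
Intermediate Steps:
$w = -22$ ($w = 3 - 25 = -22$)
$l{\left(B \right)} = 5$ ($l{\left(B \right)} = 1 + 4 = 5$)
$29 l{\left(w \right)} W{\left(3 \right)} = 29 \cdot 5 \cdot \frac{6}{3} = 145 \cdot 6 \cdot \frac{1}{3} = 145 \cdot 2 = 290$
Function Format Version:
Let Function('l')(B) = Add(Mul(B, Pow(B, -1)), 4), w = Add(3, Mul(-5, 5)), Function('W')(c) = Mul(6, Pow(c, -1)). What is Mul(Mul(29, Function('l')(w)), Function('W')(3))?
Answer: 290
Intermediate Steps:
w = -22 (w = Add(3, -25) = -22)
Function('l')(B) = 5 (Function('l')(B) = Add(1, 4) = 5)
Mul(Mul(29, Function('l')(w)), Function('W')(3)) = Mul(Mul(29, 5), Mul(6, Pow(3, -1))) = Mul(145, Mul(6, Rational(1, 3))) = Mul(145, 2) = 290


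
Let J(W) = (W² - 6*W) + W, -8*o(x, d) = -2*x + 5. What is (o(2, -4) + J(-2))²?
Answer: 12321/64 ≈ 192.52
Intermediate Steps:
o(x, d) = -5/8 + x/4 (o(x, d) = -(-2*x + 5)/8 = -(5 - 2*x)/8 = -5/8 + x/4)
J(W) = W² - 5*W
(o(2, -4) + J(-2))² = ((-5/8 + (¼)*2) - 2*(-5 - 2))² = ((-5/8 + ½) - 2*(-7))² = (-⅛ + 14)² = (111/8)² = 12321/64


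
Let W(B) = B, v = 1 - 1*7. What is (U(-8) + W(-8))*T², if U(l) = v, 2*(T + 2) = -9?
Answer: -1183/2 ≈ -591.50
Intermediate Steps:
T = -13/2 (T = -2 + (½)*(-9) = -2 - 9/2 = -13/2 ≈ -6.5000)
v = -6 (v = 1 - 7 = -6)
U(l) = -6
(U(-8) + W(-8))*T² = (-6 - 8)*(-13/2)² = -14*169/4 = -1183/2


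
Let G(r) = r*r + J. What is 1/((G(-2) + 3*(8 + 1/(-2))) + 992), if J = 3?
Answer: 2/2043 ≈ 0.00097895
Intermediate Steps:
G(r) = 3 + r² (G(r) = r*r + 3 = r² + 3 = 3 + r²)
1/((G(-2) + 3*(8 + 1/(-2))) + 992) = 1/(((3 + (-2)²) + 3*(8 + 1/(-2))) + 992) = 1/(((3 + 4) + 3*(8 - ½)) + 992) = 1/((7 + 3*(15/2)) + 992) = 1/((7 + 45/2) + 992) = 1/(59/2 + 992) = 1/(2043/2) = 2/2043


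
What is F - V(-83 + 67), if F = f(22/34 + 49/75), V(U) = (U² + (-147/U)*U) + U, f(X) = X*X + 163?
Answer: 116542714/1625625 ≈ 71.691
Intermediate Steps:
f(X) = 163 + X² (f(X) = X² + 163 = 163 + X²)
V(U) = -147 + U + U² (V(U) = (U² - 147) + U = (-147 + U²) + U = -147 + U + U²)
F = 267725839/1625625 (F = 163 + (22/34 + 49/75)² = 163 + (22*(1/34) + 49*(1/75))² = 163 + (11/17 + 49/75)² = 163 + (1658/1275)² = 163 + 2748964/1625625 = 267725839/1625625 ≈ 164.69)
F - V(-83 + 67) = 267725839/1625625 - (-147 + (-83 + 67) + (-83 + 67)²) = 267725839/1625625 - (-147 - 16 + (-16)²) = 267725839/1625625 - (-147 - 16 + 256) = 267725839/1625625 - 1*93 = 267725839/1625625 - 93 = 116542714/1625625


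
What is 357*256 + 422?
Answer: 91814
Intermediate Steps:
357*256 + 422 = 91392 + 422 = 91814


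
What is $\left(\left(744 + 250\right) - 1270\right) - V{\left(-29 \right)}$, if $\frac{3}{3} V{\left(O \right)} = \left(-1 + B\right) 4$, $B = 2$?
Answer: $-280$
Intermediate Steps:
$V{\left(O \right)} = 4$ ($V{\left(O \right)} = \left(-1 + 2\right) 4 = 1 \cdot 4 = 4$)
$\left(\left(744 + 250\right) - 1270\right) - V{\left(-29 \right)} = \left(\left(744 + 250\right) - 1270\right) - 4 = \left(994 - 1270\right) - 4 = -276 - 4 = -280$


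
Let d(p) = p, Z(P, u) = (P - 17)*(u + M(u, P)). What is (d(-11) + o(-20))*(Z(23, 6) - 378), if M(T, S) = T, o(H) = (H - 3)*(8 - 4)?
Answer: 31518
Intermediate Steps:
o(H) = -12 + 4*H (o(H) = (-3 + H)*4 = -12 + 4*H)
Z(P, u) = 2*u*(-17 + P) (Z(P, u) = (P - 17)*(u + u) = (-17 + P)*(2*u) = 2*u*(-17 + P))
(d(-11) + o(-20))*(Z(23, 6) - 378) = (-11 + (-12 + 4*(-20)))*(2*6*(-17 + 23) - 378) = (-11 + (-12 - 80))*(2*6*6 - 378) = (-11 - 92)*(72 - 378) = -103*(-306) = 31518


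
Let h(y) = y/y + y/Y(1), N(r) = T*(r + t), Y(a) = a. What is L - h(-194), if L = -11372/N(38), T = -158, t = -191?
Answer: 2327105/12087 ≈ 192.53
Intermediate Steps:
N(r) = 30178 - 158*r (N(r) = -158*(r - 191) = -158*(-191 + r) = 30178 - 158*r)
L = -5686/12087 (L = -11372/(30178 - 158*38) = -11372/(30178 - 6004) = -11372/24174 = -11372*1/24174 = -5686/12087 ≈ -0.47042)
h(y) = 1 + y (h(y) = y/y + y/1 = 1 + y*1 = 1 + y)
L - h(-194) = -5686/12087 - (1 - 194) = -5686/12087 - 1*(-193) = -5686/12087 + 193 = 2327105/12087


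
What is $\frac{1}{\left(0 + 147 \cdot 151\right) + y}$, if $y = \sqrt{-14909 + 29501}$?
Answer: $\frac{7399}{164230739} - \frac{16 \sqrt{57}}{492692217} \approx 4.4807 \cdot 10^{-5}$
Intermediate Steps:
$y = 16 \sqrt{57}$ ($y = \sqrt{14592} = 16 \sqrt{57} \approx 120.8$)
$\frac{1}{\left(0 + 147 \cdot 151\right) + y} = \frac{1}{\left(0 + 147 \cdot 151\right) + 16 \sqrt{57}} = \frac{1}{\left(0 + 22197\right) + 16 \sqrt{57}} = \frac{1}{22197 + 16 \sqrt{57}}$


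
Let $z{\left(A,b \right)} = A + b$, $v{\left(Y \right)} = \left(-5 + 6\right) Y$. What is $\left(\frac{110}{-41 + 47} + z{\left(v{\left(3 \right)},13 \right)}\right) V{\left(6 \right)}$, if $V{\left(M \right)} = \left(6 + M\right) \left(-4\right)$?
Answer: $-1648$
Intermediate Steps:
$V{\left(M \right)} = -24 - 4 M$
$v{\left(Y \right)} = Y$ ($v{\left(Y \right)} = 1 Y = Y$)
$\left(\frac{110}{-41 + 47} + z{\left(v{\left(3 \right)},13 \right)}\right) V{\left(6 \right)} = \left(\frac{110}{-41 + 47} + \left(3 + 13\right)\right) \left(-24 - 24\right) = \left(\frac{110}{6} + 16\right) \left(-24 - 24\right) = \left(110 \cdot \frac{1}{6} + 16\right) \left(-48\right) = \left(\frac{55}{3} + 16\right) \left(-48\right) = \frac{103}{3} \left(-48\right) = -1648$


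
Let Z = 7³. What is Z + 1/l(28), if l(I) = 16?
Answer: 5489/16 ≈ 343.06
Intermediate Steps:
Z = 343
Z + 1/l(28) = 343 + 1/16 = 5489/16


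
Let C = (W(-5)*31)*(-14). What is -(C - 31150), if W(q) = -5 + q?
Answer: 26810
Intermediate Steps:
C = 4340 (C = ((-5 - 5)*31)*(-14) = -10*31*(-14) = -310*(-14) = 4340)
-(C - 31150) = -(4340 - 31150) = -1*(-26810) = 26810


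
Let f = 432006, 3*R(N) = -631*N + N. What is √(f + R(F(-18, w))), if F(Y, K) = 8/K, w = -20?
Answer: 3*√48010 ≈ 657.34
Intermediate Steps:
R(N) = -210*N (R(N) = (-631*N + N)/3 = (-630*N)/3 = -210*N)
√(f + R(F(-18, w))) = √(432006 - 1680/(-20)) = √(432006 - 1680*(-1)/20) = √(432006 - 210*(-⅖)) = √(432006 + 84) = √432090 = 3*√48010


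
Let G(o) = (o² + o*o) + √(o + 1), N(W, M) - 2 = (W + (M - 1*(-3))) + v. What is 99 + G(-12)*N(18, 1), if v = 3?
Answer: 7875 + 27*I*√11 ≈ 7875.0 + 89.549*I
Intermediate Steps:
N(W, M) = 8 + M + W (N(W, M) = 2 + ((W + (M - 1*(-3))) + 3) = 2 + ((W + (M + 3)) + 3) = 2 + ((W + (3 + M)) + 3) = 2 + ((3 + M + W) + 3) = 2 + (6 + M + W) = 8 + M + W)
G(o) = √(1 + o) + 2*o² (G(o) = (o² + o²) + √(1 + o) = 2*o² + √(1 + o) = √(1 + o) + 2*o²)
99 + G(-12)*N(18, 1) = 99 + (√(1 - 12) + 2*(-12)²)*(8 + 1 + 18) = 99 + (√(-11) + 2*144)*27 = 99 + (I*√11 + 288)*27 = 99 + (288 + I*√11)*27 = 99 + (7776 + 27*I*√11) = 7875 + 27*I*√11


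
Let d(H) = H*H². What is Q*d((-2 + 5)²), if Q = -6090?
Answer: -4439610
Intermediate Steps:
d(H) = H³
Q*d((-2 + 5)²) = -6090*(-2 + 5)⁶ = -6090*(3²)³ = -6090*9³ = -6090*729 = -4439610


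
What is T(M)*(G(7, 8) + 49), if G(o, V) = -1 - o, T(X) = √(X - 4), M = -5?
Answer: 123*I ≈ 123.0*I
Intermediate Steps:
T(X) = √(-4 + X)
T(M)*(G(7, 8) + 49) = √(-4 - 5)*((-1 - 1*7) + 49) = √(-9)*((-1 - 7) + 49) = (3*I)*(-8 + 49) = (3*I)*41 = 123*I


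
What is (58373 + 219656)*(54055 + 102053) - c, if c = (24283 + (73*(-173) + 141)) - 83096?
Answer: 43402622433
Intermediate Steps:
c = -71301 (c = (24283 + (-12629 + 141)) - 83096 = (24283 - 12488) - 83096 = 11795 - 83096 = -71301)
(58373 + 219656)*(54055 + 102053) - c = (58373 + 219656)*(54055 + 102053) - 1*(-71301) = 278029*156108 + 71301 = 43402551132 + 71301 = 43402622433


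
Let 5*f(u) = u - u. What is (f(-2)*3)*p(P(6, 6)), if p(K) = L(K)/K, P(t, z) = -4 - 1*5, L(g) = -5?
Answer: 0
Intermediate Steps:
f(u) = 0 (f(u) = (u - u)/5 = (1/5)*0 = 0)
P(t, z) = -9 (P(t, z) = -4 - 5 = -9)
p(K) = -5/K
(f(-2)*3)*p(P(6, 6)) = (0*3)*(-5/(-9)) = 0*(-5*(-1/9)) = 0*(5/9) = 0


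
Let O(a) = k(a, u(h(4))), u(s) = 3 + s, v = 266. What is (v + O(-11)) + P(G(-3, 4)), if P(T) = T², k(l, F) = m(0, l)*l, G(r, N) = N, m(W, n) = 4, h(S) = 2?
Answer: 238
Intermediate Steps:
k(l, F) = 4*l
O(a) = 4*a
(v + O(-11)) + P(G(-3, 4)) = (266 + 4*(-11)) + 4² = (266 - 44) + 16 = 222 + 16 = 238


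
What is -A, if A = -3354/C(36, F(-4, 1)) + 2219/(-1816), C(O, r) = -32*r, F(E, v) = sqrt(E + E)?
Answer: 2219/1816 + 1677*I*sqrt(2)/64 ≈ 1.2219 + 37.057*I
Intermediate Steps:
F(E, v) = sqrt(2)*sqrt(E) (F(E, v) = sqrt(2*E) = sqrt(2)*sqrt(E))
A = -2219/1816 - 1677*I*sqrt(2)/64 (A = -3354*I*sqrt(2)/128 + 2219/(-1816) = -3354*I*sqrt(2)/128 + 2219*(-1/1816) = -3354*I*sqrt(2)/128 - 2219/1816 = -1677*I*sqrt(2)/64 - 2219/1816 = -2219/1816 - 1677*I*sqrt(2)/64 ≈ -1.2219 - 37.057*I)
-A = -(-2219/1816 - 1677*I*sqrt(2)/64) = 2219/1816 + 1677*I*sqrt(2)/64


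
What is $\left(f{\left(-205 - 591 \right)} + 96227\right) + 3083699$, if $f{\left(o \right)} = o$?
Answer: $3179130$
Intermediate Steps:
$\left(f{\left(-205 - 591 \right)} + 96227\right) + 3083699 = \left(\left(-205 - 591\right) + 96227\right) + 3083699 = \left(-796 + 96227\right) + 3083699 = 95431 + 3083699 = 3179130$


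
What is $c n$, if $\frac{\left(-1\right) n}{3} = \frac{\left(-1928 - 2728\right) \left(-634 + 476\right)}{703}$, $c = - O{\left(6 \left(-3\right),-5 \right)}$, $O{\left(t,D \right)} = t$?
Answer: $- \frac{39724992}{703} \approx -56508.0$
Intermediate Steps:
$c = 18$ ($c = - 6 \left(-3\right) = \left(-1\right) \left(-18\right) = 18$)
$n = - \frac{2206944}{703}$ ($n = - 3 \frac{\left(-1928 - 2728\right) \left(-634 + 476\right)}{703} = - 3 \left(-4656\right) \left(-158\right) \frac{1}{703} = - 3 \cdot 735648 \cdot \frac{1}{703} = \left(-3\right) \frac{735648}{703} = - \frac{2206944}{703} \approx -3139.3$)
$c n = 18 \left(- \frac{2206944}{703}\right) = - \frac{39724992}{703}$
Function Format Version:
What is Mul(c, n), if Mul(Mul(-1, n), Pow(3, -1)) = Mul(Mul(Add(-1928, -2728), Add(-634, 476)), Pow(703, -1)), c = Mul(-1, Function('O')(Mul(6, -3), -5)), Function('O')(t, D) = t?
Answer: Rational(-39724992, 703) ≈ -56508.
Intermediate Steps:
c = 18 (c = Mul(-1, Mul(6, -3)) = Mul(-1, -18) = 18)
n = Rational(-2206944, 703) (n = Mul(-3, Mul(Mul(Add(-1928, -2728), Add(-634, 476)), Pow(703, -1))) = Mul(-3, Mul(Mul(-4656, -158), Rational(1, 703))) = Mul(-3, Mul(735648, Rational(1, 703))) = Mul(-3, Rational(735648, 703)) = Rational(-2206944, 703) ≈ -3139.3)
Mul(c, n) = Mul(18, Rational(-2206944, 703)) = Rational(-39724992, 703)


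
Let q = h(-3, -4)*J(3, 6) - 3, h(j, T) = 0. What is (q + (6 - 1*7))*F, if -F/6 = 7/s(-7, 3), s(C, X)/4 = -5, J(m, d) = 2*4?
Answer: -42/5 ≈ -8.4000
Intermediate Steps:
J(m, d) = 8
s(C, X) = -20 (s(C, X) = 4*(-5) = -20)
q = -3 (q = 0*8 - 3 = 0 - 3 = -3)
F = 21/10 (F = -42/(-20) = -42*(-1)/20 = -6*(-7/20) = 21/10 ≈ 2.1000)
(q + (6 - 1*7))*F = (-3 + (6 - 1*7))*(21/10) = (-3 + (6 - 7))*(21/10) = (-3 - 1)*(21/10) = -4*21/10 = -42/5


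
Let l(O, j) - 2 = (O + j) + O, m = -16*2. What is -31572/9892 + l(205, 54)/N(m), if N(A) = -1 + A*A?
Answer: -6922121/2529879 ≈ -2.7361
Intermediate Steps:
m = -32
l(O, j) = 2 + j + 2*O (l(O, j) = 2 + ((O + j) + O) = 2 + (j + 2*O) = 2 + j + 2*O)
N(A) = -1 + A²
-31572/9892 + l(205, 54)/N(m) = -31572/9892 + (2 + 54 + 2*205)/(-1 + (-32)²) = -31572*1/9892 + (2 + 54 + 410)/(-1 + 1024) = -7893/2473 + 466/1023 = -6922121/2529879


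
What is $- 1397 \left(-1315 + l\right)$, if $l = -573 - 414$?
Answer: $3215894$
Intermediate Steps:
$l = -987$ ($l = -573 - 414 = -987$)
$- 1397 \left(-1315 + l\right) = - 1397 \left(-1315 - 987\right) = \left(-1397\right) \left(-2302\right) = 3215894$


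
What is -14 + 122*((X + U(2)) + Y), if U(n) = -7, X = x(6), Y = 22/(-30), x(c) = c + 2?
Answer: 278/15 ≈ 18.533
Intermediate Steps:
x(c) = 2 + c
Y = -11/15 (Y = 22*(-1/30) = -11/15 ≈ -0.73333)
X = 8 (X = 2 + 6 = 8)
-14 + 122*((X + U(2)) + Y) = -14 + 122*((8 - 7) - 11/15) = -14 + 122*(1 - 11/15) = -14 + 122*(4/15) = -14 + 488/15 = 278/15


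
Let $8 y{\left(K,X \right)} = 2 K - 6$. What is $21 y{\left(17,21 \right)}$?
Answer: $\frac{147}{2} \approx 73.5$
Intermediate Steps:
$y{\left(K,X \right)} = - \frac{3}{4} + \frac{K}{4}$ ($y{\left(K,X \right)} = \frac{2 K - 6}{8} = \frac{-6 + 2 K}{8} = - \frac{3}{4} + \frac{K}{4}$)
$21 y{\left(17,21 \right)} = 21 \left(- \frac{3}{4} + \frac{1}{4} \cdot 17\right) = 21 \left(- \frac{3}{4} + \frac{17}{4}\right) = 21 \cdot \frac{7}{2} = \frac{147}{2}$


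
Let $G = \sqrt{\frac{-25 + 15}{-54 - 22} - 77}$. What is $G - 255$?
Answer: $-255 + \frac{i \sqrt{110998}}{38} \approx -255.0 + 8.7675 i$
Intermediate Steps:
$G = \frac{i \sqrt{110998}}{38}$ ($G = \sqrt{- \frac{10}{-76} - 77} = \sqrt{\left(-10\right) \left(- \frac{1}{76}\right) - 77} = \sqrt{\frac{5}{38} - 77} = \sqrt{- \frac{2921}{38}} = \frac{i \sqrt{110998}}{38} \approx 8.7675 i$)
$G - 255 = \frac{i \sqrt{110998}}{38} - 255 = -255 + \frac{i \sqrt{110998}}{38}$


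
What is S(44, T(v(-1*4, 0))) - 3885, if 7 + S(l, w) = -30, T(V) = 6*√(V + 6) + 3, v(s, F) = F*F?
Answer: -3922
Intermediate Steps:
v(s, F) = F²
T(V) = 3 + 6*√(6 + V) (T(V) = 6*√(6 + V) + 3 = 3 + 6*√(6 + V))
S(l, w) = -37 (S(l, w) = -7 - 30 = -37)
S(44, T(v(-1*4, 0))) - 3885 = -37 - 3885 = -3922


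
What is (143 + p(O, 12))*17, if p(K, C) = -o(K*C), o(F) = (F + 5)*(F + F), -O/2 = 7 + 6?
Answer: -3254225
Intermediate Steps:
O = -26 (O = -2*(7 + 6) = -2*13 = -26)
o(F) = 2*F*(5 + F) (o(F) = (5 + F)*(2*F) = 2*F*(5 + F))
p(K, C) = -2*C*K*(5 + C*K) (p(K, C) = -2*K*C*(5 + K*C) = -2*C*K*(5 + C*K))
(143 + p(O, 12))*17 = (143 - 2*12*(-26)*(5 + 12*(-26)))*17 = (143 - 2*12*(-26)*(5 - 312))*17 = (143 - 2*12*(-26)*(-307))*17 = (143 - 191568)*17 = -191425*17 = -3254225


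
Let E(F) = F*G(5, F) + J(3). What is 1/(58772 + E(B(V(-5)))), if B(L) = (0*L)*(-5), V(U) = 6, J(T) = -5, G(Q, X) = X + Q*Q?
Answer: 1/58767 ≈ 1.7016e-5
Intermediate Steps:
G(Q, X) = X + Q²
B(L) = 0 (B(L) = 0*(-5) = 0)
E(F) = -5 + F*(25 + F) (E(F) = F*(F + 5²) - 5 = F*(F + 25) - 5 = F*(25 + F) - 5 = -5 + F*(25 + F))
1/(58772 + E(B(V(-5)))) = 1/(58772 + (-5 + 0*(25 + 0))) = 1/(58772 + (-5 + 0*25)) = 1/(58772 + (-5 + 0)) = 1/(58772 - 5) = 1/58767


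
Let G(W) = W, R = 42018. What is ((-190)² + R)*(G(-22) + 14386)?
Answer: 1122086952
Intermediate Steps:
((-190)² + R)*(G(-22) + 14386) = ((-190)² + 42018)*(-22 + 14386) = (36100 + 42018)*14364 = 78118*14364 = 1122086952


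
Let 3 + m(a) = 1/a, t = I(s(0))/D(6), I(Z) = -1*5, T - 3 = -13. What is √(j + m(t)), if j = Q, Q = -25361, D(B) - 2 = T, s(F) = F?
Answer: 14*I*√3235/5 ≈ 159.26*I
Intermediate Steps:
T = -10 (T = 3 - 13 = -10)
D(B) = -8 (D(B) = 2 - 10 = -8)
j = -25361
I(Z) = -5
t = 5/8 (t = -5/(-8) = -5*(-⅛) = 5/8 ≈ 0.62500)
m(a) = -3 + 1/a
√(j + m(t)) = √(-25361 + (-3 + 1/(5/8))) = √(-25361 + (-3 + 8/5)) = √(-25361 - 7/5) = √(-126812/5) = 14*I*√3235/5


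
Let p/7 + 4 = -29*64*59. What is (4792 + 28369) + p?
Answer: -733395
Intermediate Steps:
p = -766556 (p = -28 + 7*(-29*64*59) = -28 + 7*(-1856*59) = -28 + 7*(-109504) = -28 - 766528 = -766556)
(4792 + 28369) + p = (4792 + 28369) - 766556 = 33161 - 766556 = -733395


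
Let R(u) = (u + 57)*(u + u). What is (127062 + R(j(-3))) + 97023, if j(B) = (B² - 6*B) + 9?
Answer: 230781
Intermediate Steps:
j(B) = 9 + B² - 6*B
R(u) = 2*u*(57 + u) (R(u) = (57 + u)*(2*u) = 2*u*(57 + u))
(127062 + R(j(-3))) + 97023 = (127062 + 2*(9 + (-3)² - 6*(-3))*(57 + (9 + (-3)² - 6*(-3)))) + 97023 = (127062 + 2*(9 + 9 + 18)*(57 + (9 + 9 + 18))) + 97023 = (127062 + 2*36*(57 + 36)) + 97023 = (127062 + 2*36*93) + 97023 = (127062 + 6696) + 97023 = 133758 + 97023 = 230781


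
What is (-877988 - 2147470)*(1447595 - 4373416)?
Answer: 8851948551018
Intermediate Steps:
(-877988 - 2147470)*(1447595 - 4373416) = -3025458*(-2925821) = 8851948551018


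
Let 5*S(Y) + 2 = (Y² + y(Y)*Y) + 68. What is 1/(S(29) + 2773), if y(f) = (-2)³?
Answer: 1/2908 ≈ 0.00034388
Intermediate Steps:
y(f) = -8
S(Y) = 66/5 - 8*Y/5 + Y²/5 (S(Y) = -⅖ + ((Y² - 8*Y) + 68)/5 = -⅖ + (68 + Y² - 8*Y)/5 = -⅖ + (68/5 - 8*Y/5 + Y²/5) = 66/5 - 8*Y/5 + Y²/5)
1/(S(29) + 2773) = 1/((66/5 - 8/5*29 + (⅕)*29²) + 2773) = 1/((66/5 - 232/5 + (⅕)*841) + 2773) = 1/((66/5 - 232/5 + 841/5) + 2773) = 1/(135 + 2773) = 1/2908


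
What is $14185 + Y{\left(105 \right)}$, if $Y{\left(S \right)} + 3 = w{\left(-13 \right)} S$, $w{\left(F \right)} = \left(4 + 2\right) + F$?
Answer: $13447$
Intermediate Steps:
$w{\left(F \right)} = 6 + F$
$Y{\left(S \right)} = -3 - 7 S$ ($Y{\left(S \right)} = -3 + \left(6 - 13\right) S = -3 - 7 S$)
$14185 + Y{\left(105 \right)} = 14185 - 738 = 13447$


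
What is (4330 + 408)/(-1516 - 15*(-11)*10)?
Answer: 2369/67 ≈ 35.358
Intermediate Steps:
(4330 + 408)/(-1516 - 15*(-11)*10) = 4738/(-1516 + 165*10) = 4738/(-1516 + 1650) = 4738/134 = 4738*(1/134) = 2369/67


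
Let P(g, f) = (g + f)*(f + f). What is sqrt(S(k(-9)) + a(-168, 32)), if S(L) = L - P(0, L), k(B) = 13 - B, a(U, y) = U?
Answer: I*sqrt(1114) ≈ 33.377*I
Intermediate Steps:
P(g, f) = 2*f*(f + g) (P(g, f) = (f + g)*(2*f) = 2*f*(f + g))
S(L) = L - 2*L**2 (S(L) = L - 2*L*(L + 0) = L - 2*L*L = L - 2*L**2)
sqrt(S(k(-9)) + a(-168, 32)) = sqrt((13 - 1*(-9))*(1 - 2*(13 - 1*(-9))) - 168) = sqrt((13 + 9)*(1 - 2*(13 + 9)) - 168) = sqrt(22*(1 - 2*22) - 168) = sqrt(22*(1 - 44) - 168) = sqrt(22*(-43) - 168) = sqrt(-946 - 168) = sqrt(-1114) = I*sqrt(1114)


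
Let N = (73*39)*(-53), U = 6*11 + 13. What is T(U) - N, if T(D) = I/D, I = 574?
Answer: 11920963/79 ≈ 1.5090e+5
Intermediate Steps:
U = 79 (U = 66 + 13 = 79)
N = -150891 (N = 2847*(-53) = -150891)
T(D) = 574/D
T(U) - N = 574/79 - 1*(-150891) = 574*(1/79) + 150891 = 574/79 + 150891 = 11920963/79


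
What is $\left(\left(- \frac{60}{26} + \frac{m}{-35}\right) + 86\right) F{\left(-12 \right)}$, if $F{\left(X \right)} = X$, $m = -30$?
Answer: $- \frac{92328}{91} \approx -1014.6$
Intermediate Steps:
$\left(\left(- \frac{60}{26} + \frac{m}{-35}\right) + 86\right) F{\left(-12 \right)} = \left(\left(- \frac{60}{26} - \frac{30}{-35}\right) + 86\right) \left(-12\right) = \left(\left(\left(-60\right) \frac{1}{26} - - \frac{6}{7}\right) + 86\right) \left(-12\right) = \left(\left(- \frac{30}{13} + \frac{6}{7}\right) + 86\right) \left(-12\right) = \left(- \frac{132}{91} + 86\right) \left(-12\right) = \frac{7694}{91} \left(-12\right) = - \frac{92328}{91}$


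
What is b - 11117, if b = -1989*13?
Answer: -36974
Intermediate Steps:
b = -25857
b - 11117 = -25857 - 11117 = -36974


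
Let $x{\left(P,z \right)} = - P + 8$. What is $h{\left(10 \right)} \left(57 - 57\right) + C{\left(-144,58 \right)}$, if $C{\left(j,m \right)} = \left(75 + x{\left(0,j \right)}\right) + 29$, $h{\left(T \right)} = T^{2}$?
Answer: $112$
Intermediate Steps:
$x{\left(P,z \right)} = 8 - P$
$C{\left(j,m \right)} = 112$ ($C{\left(j,m \right)} = \left(75 + \left(8 - 0\right)\right) + 29 = \left(75 + \left(8 + 0\right)\right) + 29 = \left(75 + 8\right) + 29 = 83 + 29 = 112$)
$h{\left(10 \right)} \left(57 - 57\right) + C{\left(-144,58 \right)} = 10^{2} \left(57 - 57\right) + 112 = 100 \cdot 0 + 112 = 0 + 112 = 112$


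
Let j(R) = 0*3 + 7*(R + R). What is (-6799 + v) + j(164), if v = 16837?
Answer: 12334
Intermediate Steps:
j(R) = 14*R (j(R) = 0 + 7*(2*R) = 0 + 14*R = 14*R)
(-6799 + v) + j(164) = (-6799 + 16837) + 14*164 = 10038 + 2296 = 12334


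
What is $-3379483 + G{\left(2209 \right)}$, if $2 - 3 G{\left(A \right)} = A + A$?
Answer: $-3380955$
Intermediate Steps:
$G{\left(A \right)} = \frac{2}{3} - \frac{2 A}{3}$ ($G{\left(A \right)} = \frac{2}{3} - \frac{A + A}{3} = \frac{2}{3} - \frac{2 A}{3}$)
$-3379483 + G{\left(2209 \right)} = -3379483 + \left(\frac{2}{3} - \frac{4418}{3}\right) = -3379483 - 1472 = -3380955$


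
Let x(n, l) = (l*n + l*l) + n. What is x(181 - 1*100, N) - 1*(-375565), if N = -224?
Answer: 407678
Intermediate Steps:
x(n, l) = n + l² + l*n (x(n, l) = (l*n + l²) + n = (l² + l*n) + n = n + l² + l*n)
x(181 - 1*100, N) - 1*(-375565) = ((181 - 1*100) + (-224)² - 224*(181 - 1*100)) - 1*(-375565) = ((181 - 100) + 50176 - 224*(181 - 100)) + 375565 = (81 + 50176 - 224*81) + 375565 = (81 + 50176 - 18144) + 375565 = 32113 + 375565 = 407678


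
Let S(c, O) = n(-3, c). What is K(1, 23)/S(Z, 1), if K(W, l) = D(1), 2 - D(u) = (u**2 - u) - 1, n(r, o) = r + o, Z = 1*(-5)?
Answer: -3/8 ≈ -0.37500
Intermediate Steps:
Z = -5
n(r, o) = o + r
S(c, O) = -3 + c (S(c, O) = c - 3 = -3 + c)
D(u) = 3 + u - u**2 (D(u) = 2 - ((u**2 - u) - 1) = 2 - (-1 + u**2 - u) = 2 + (1 + u - u**2) = 3 + u - u**2)
K(W, l) = 3 (K(W, l) = 3 + 1 - 1*1**2 = 3 + 1 - 1*1 = 3 + 1 - 1 = 3)
K(1, 23)/S(Z, 1) = 3/(-3 - 5) = 3/(-8) = 3*(-1/8) = -3/8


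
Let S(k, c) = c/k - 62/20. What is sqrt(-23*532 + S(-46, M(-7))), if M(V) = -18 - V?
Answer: I*sqrt(161858935)/115 ≈ 110.63*I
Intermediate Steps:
S(k, c) = -31/10 + c/k (S(k, c) = c/k - 62*1/20 = c/k - 31/10 = -31/10 + c/k)
sqrt(-23*532 + S(-46, M(-7))) = sqrt(-23*532 + (-31/10 + (-18 - 1*(-7))/(-46))) = sqrt(-12236 + (-31/10 + (-18 + 7)*(-1/46))) = sqrt(-12236 + (-31/10 - 11*(-1/46))) = sqrt(-12236 + (-31/10 + 11/46)) = sqrt(-12236 - 329/115) = sqrt(-1407469/115) = I*sqrt(161858935)/115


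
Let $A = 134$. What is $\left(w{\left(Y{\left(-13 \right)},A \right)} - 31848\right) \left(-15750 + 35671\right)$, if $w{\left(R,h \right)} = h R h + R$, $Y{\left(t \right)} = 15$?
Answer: $4731376947$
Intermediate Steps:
$w{\left(R,h \right)} = R + R h^{2}$ ($w{\left(R,h \right)} = R h h + R = R h^{2} + R = R + R h^{2}$)
$\left(w{\left(Y{\left(-13 \right)},A \right)} - 31848\right) \left(-15750 + 35671\right) = \left(15 \left(1 + 134^{2}\right) - 31848\right) \left(-15750 + 35671\right) = \left(15 \left(1 + 17956\right) - 31848\right) 19921 = \left(15 \cdot 17957 - 31848\right) 19921 = \left(269355 - 31848\right) 19921 = 237507 \cdot 19921 = 4731376947$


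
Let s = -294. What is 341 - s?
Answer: 635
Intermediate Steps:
341 - s = 341 - 1*(-294) = 341 + 294 = 635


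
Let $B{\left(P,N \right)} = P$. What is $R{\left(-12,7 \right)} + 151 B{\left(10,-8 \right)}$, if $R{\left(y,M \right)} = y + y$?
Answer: $1486$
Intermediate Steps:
$R{\left(y,M \right)} = 2 y$
$R{\left(-12,7 \right)} + 151 B{\left(10,-8 \right)} = 2 \left(-12\right) + 151 \cdot 10 = -24 + 1510 = 1486$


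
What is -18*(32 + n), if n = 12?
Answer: -792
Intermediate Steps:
-18*(32 + n) = -18*(32 + 12) = -18*44 = -1*792 = -792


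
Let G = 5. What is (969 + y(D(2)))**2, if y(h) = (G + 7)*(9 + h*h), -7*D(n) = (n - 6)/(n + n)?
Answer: 2786256225/2401 ≈ 1.1605e+6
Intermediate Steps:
D(n) = -(-6 + n)/(14*n) (D(n) = -(n - 6)/(7*(n + n)) = -(-6 + n)/(7*(2*n)) = -(-6 + n)*1/(2*n)/7 = -(-6 + n)/(14*n))
y(h) = 108 + 12*h**2 (y(h) = (5 + 7)*(9 + h*h) = 12*(9 + h**2) = 108 + 12*h**2)
(969 + y(D(2)))**2 = (969 + (108 + 12*((1/14)*(6 - 1*2)/2)**2))**2 = (969 + (108 + 12*((1/14)*(1/2)*(6 - 2))**2))**2 = (969 + (108 + 12*((1/14)*(1/2)*4)**2))**2 = (969 + (108 + 12*(1/7)**2))**2 = (969 + (108 + 12*(1/49)))**2 = (969 + (108 + 12/49))**2 = (969 + 5304/49)**2 = (52785/49)**2 = 2786256225/2401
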